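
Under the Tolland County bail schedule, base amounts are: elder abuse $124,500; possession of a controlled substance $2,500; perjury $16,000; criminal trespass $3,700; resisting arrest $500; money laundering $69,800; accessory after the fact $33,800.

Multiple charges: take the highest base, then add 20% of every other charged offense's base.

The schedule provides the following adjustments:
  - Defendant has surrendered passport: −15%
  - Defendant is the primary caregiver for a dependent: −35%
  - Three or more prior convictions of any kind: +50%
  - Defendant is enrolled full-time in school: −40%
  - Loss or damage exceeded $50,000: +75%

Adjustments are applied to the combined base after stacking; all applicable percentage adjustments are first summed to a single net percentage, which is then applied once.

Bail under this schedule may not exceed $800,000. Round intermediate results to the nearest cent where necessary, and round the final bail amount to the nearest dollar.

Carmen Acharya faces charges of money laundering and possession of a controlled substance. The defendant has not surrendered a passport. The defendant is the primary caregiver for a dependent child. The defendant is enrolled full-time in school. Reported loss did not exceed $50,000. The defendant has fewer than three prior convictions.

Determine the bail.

Base amounts from the schedule: money laundering $69,800; possession of a controlled substance $2,500.
Stacking rule: highest base plus 20% of each additional charge. Highest is money laundering at $69,800. Additional: $2,500 × 20% = $500. Combined base = $69,800 + $500 = $70,300.
Net percentage adjustment: −35% −40% = −75%. $70,300 × 0.25 = $17,575.
$17,575 is within the $800,000 maximum.

$17,575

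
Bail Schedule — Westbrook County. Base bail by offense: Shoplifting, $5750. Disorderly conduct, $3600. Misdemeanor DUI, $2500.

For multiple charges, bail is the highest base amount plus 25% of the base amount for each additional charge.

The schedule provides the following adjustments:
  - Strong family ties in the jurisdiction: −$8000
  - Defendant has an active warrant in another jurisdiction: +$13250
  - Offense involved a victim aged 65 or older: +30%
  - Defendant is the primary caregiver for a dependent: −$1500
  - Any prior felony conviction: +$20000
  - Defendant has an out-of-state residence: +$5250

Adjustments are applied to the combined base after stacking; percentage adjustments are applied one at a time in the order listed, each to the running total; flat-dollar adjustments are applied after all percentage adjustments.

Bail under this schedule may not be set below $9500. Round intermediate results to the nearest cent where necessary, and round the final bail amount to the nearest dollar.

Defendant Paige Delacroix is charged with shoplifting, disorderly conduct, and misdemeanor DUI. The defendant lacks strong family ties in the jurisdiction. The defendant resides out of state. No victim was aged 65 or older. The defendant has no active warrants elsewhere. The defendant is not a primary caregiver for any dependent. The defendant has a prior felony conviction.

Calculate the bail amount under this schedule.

$32525

Base amounts from the schedule: shoplifting $5750; disorderly conduct $3600; misdemeanor DUI $2500.
Stacking rule: highest base plus 25% of each additional charge. Highest is shoplifting at $5750. Additional: $3600 × 25% = $900; $2500 × 25% = $625. Combined base = $5750 + $1525 = $7275.
Any prior felony conviction (+$20000 flat): $7275 + $20000 = $27275.
Defendant has an out-of-state residence (+$5250 flat): $27275 + $5250 = $32525.
$32525 is at or above the $9500 minimum.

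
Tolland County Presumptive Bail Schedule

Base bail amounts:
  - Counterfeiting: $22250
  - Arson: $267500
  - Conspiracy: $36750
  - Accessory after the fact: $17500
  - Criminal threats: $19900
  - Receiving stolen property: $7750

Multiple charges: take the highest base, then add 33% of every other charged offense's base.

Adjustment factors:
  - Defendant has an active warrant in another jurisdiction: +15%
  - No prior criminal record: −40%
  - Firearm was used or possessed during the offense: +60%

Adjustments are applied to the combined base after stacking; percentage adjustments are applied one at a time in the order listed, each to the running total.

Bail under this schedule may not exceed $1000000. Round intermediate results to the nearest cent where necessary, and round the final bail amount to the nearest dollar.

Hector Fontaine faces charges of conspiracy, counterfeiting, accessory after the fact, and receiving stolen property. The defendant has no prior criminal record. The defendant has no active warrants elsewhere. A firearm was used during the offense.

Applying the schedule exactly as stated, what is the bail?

Base amounts from the schedule: conspiracy $36750; counterfeiting $22250; accessory after the fact $17500; receiving stolen property $7750.
Stacking rule: highest base plus 33% of each additional charge. Highest is conspiracy at $36750. Additional: $22250 × 33% = $7342.50; $17500 × 33% = $5775; $7750 × 33% = $2557.50. Combined base = $36750 + $15675 = $52425.
No prior criminal record (−40%): $52425 × 0.6 = $31455.
Firearm was used or possessed during the offense (+60%): $31455 × 1.6 = $50328.
$50328 is within the $1000000 maximum.

$50328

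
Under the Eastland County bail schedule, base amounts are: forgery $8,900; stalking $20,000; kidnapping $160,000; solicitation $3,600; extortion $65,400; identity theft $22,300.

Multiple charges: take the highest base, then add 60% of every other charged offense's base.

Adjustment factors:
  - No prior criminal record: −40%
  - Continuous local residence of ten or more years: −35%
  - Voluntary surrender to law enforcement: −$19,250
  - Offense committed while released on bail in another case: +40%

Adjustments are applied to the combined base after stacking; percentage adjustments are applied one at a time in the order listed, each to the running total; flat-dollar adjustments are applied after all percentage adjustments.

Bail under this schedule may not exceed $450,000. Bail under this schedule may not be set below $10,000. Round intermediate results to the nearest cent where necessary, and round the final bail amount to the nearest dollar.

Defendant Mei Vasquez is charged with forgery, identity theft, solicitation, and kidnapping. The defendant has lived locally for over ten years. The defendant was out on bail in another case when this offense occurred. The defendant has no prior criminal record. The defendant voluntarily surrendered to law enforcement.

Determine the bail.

Base amounts from the schedule: forgery $8,900; identity theft $22,300; solicitation $3,600; kidnapping $160,000.
Stacking rule: highest base plus 60% of each additional charge. Highest is kidnapping at $160,000. Additional: $8,900 × 60% = $5,340; $22,300 × 60% = $13,380; $3,600 × 60% = $2,160. Combined base = $160,000 + $20,880 = $180,880.
No prior criminal record (−40%): $180,880 × 0.6 = $108,528.
Continuous local residence of ten or more years (−35%): $108,528 × 0.65 = $70,543.20.
Offense committed while released on bail in another case (+40%): $70,543.20 × 1.4 = $98,760.48.
Voluntary surrender to law enforcement (−$19,250 flat): $98,760.48 − $19,250 = $79,510.48.
$79,510.48 is within the $450,000 maximum.
$79,510.48 is at or above the $10,000 minimum.
Rounded to the nearest dollar: $79,510.

$79,510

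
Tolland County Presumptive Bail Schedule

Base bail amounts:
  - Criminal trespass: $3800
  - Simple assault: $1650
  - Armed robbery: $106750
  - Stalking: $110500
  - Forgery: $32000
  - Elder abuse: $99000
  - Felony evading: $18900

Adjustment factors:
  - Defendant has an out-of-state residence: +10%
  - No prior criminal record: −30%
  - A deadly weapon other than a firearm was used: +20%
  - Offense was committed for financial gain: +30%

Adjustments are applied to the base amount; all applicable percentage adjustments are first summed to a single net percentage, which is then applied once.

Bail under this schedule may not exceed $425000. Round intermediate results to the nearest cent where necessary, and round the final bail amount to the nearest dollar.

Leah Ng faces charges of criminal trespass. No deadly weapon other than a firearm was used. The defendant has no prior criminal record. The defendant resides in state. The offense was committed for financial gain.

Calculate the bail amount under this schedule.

Base amounts from the schedule: criminal trespass $3800.
Single charge. Combined base = $3800.
Net percentage adjustment: −30% +30% = +0%. $3800 × 1 = $3800.
$3800 is within the $425000 maximum.

$3800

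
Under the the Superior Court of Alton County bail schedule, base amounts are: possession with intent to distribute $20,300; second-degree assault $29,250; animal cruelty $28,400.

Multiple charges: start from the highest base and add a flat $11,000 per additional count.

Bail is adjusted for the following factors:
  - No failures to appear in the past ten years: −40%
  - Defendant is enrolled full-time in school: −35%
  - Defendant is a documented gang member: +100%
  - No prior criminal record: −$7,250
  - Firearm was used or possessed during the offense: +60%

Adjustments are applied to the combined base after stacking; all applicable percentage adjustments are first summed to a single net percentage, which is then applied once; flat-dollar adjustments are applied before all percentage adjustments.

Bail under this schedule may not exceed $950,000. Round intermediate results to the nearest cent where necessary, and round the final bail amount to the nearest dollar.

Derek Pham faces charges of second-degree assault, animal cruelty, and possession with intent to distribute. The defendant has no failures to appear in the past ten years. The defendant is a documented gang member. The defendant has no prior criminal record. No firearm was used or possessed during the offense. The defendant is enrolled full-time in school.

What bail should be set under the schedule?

$55,000

Base amounts from the schedule: second-degree assault $29,250; animal cruelty $28,400; possession with intent to distribute $20,300.
Stacking rule: highest base plus $11,000 per additional charge. Highest is second-degree assault at $29,250; 2 additional charges → +$22,000. Combined base = $51,250.
No prior criminal record (−$7,250 flat): $51,250 − $7,250 = $44,000.
Net percentage adjustment: −40% −35% +100% = +25%. $44,000 × 1.25 = $55,000.
$55,000 is within the $950,000 maximum.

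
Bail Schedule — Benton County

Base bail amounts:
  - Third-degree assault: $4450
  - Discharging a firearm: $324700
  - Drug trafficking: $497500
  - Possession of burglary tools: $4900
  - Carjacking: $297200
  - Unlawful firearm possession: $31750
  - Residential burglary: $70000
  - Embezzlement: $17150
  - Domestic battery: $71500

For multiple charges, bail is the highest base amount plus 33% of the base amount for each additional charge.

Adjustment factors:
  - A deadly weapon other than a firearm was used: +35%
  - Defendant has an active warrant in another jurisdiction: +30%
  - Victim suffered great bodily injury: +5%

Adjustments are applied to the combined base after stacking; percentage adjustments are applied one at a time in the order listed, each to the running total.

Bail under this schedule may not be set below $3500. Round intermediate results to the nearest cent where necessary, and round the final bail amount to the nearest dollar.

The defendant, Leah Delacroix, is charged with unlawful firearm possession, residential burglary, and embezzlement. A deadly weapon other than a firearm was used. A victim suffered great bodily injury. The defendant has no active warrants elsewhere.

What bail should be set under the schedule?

Base amounts from the schedule: unlawful firearm possession $31750; residential burglary $70000; embezzlement $17150.
Stacking rule: highest base plus 33% of each additional charge. Highest is residential burglary at $70000. Additional: $31750 × 33% = $10477.50; $17150 × 33% = $5659.50. Combined base = $70000 + $16137 = $86137.
A deadly weapon other than a firearm was used (+35%): $86137 × 1.35 = $116284.95.
Victim suffered great bodily injury (+5%): $116284.95 × 1.05 = $122099.20.
$122099.20 is at or above the $3500 minimum.
Rounded to the nearest dollar: $122099.

$122099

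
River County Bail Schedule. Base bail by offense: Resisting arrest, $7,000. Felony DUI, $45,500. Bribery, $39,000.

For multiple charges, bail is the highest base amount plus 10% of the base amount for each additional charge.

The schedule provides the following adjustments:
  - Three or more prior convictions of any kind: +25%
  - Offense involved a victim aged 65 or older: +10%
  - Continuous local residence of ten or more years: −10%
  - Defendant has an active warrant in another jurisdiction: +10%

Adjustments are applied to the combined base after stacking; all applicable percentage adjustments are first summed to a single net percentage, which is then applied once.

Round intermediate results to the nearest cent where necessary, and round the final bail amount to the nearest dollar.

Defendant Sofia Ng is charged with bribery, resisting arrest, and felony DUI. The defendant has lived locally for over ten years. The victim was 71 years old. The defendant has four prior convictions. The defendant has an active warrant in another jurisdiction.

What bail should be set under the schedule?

$67,635

Base amounts from the schedule: bribery $39,000; resisting arrest $7,000; felony DUI $45,500.
Stacking rule: highest base plus 10% of each additional charge. Highest is felony DUI at $45,500. Additional: $39,000 × 10% = $3,900; $7,000 × 10% = $700. Combined base = $45,500 + $4,600 = $50,100.
Net percentage adjustment: +25% +10% −10% +10% = +35%. $50,100 × 1.35 = $67,635.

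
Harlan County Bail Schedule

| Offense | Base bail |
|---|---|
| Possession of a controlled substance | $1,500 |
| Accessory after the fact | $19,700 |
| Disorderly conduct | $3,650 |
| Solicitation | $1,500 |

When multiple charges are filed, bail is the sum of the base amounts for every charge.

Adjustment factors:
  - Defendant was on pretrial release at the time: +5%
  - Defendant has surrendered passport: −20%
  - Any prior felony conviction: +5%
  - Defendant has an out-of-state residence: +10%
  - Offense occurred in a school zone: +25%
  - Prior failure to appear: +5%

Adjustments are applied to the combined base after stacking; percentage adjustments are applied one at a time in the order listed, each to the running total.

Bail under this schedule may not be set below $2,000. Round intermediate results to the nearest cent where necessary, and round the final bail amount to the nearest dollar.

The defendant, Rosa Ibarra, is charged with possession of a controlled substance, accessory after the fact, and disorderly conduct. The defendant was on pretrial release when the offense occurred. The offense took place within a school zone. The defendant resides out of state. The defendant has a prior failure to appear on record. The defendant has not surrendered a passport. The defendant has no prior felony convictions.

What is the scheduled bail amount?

$37,671

Base amounts from the schedule: possession of a controlled substance $1,500; accessory after the fact $19,700; disorderly conduct $3,650.
Stacking rule: sum of all bases. $1,500 + $19,700 + $3,650 = $24,850.
Defendant was on pretrial release at the time (+5%): $24,850 × 1.05 = $26,092.50.
Defendant has an out-of-state residence (+10%): $26,092.50 × 1.1 = $28,701.75.
Offense occurred in a school zone (+25%): $28,701.75 × 1.25 = $35,877.19.
Prior failure to appear (+5%): $35,877.19 × 1.05 = $37,671.05.
$37,671.05 is at or above the $2,000 minimum.
Rounded to the nearest dollar: $37,671.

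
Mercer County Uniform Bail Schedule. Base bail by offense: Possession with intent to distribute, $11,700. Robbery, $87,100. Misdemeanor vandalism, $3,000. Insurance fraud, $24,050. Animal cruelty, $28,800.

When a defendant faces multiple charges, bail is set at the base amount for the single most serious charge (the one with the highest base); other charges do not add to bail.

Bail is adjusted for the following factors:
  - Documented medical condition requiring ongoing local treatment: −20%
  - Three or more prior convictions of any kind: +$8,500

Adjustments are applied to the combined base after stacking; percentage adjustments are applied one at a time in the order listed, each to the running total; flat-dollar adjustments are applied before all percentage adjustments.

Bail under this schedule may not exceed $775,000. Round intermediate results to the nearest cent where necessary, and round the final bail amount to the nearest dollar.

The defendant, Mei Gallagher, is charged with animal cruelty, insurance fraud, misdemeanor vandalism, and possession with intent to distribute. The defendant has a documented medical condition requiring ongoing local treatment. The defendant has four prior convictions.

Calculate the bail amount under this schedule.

$29,840

Base amounts from the schedule: animal cruelty $28,800; insurance fraud $24,050; misdemeanor vandalism $3,000; possession with intent to distribute $11,700.
Stacking rule: use the highest base only. Highest is animal cruelty at $28,800. Combined base = $28,800.
Three or more prior convictions of any kind (+$8,500 flat): $28,800 + $8,500 = $37,300.
Documented medical condition requiring ongoing local treatment (−20%): $37,300 × 0.8 = $29,840.
$29,840 is within the $775,000 maximum.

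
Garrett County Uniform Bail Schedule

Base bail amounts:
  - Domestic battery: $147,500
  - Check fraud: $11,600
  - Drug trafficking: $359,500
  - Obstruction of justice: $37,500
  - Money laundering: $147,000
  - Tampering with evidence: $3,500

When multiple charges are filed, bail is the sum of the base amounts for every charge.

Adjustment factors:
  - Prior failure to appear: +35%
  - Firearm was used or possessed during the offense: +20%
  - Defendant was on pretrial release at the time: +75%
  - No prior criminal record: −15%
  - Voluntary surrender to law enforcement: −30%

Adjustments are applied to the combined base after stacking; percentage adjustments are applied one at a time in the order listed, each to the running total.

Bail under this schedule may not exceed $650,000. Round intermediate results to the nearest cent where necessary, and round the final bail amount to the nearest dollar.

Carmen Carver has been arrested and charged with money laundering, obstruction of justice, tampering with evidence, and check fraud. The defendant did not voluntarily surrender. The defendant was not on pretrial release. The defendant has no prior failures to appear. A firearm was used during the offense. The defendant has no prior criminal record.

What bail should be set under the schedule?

Base amounts from the schedule: money laundering $147,000; obstruction of justice $37,500; tampering with evidence $3,500; check fraud $11,600.
Stacking rule: sum of all bases. $147,000 + $37,500 + $3,500 + $11,600 = $199,600.
Firearm was used or possessed during the offense (+20%): $199,600 × 1.2 = $239,520.
No prior criminal record (−15%): $239,520 × 0.85 = $203,592.
$203,592 is within the $650,000 maximum.

$203,592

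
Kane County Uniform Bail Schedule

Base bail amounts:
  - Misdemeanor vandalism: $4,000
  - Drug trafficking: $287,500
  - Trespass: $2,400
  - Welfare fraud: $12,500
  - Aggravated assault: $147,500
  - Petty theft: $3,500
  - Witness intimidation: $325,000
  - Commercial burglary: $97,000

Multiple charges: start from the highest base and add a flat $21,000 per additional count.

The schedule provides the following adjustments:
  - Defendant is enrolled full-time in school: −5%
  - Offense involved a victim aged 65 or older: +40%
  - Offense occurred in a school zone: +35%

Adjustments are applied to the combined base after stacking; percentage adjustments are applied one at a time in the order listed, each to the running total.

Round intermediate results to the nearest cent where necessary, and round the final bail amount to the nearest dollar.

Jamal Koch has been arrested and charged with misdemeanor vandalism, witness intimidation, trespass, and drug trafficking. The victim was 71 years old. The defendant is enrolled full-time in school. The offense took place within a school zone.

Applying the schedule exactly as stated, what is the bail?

$696,654

Base amounts from the schedule: misdemeanor vandalism $4,000; witness intimidation $325,000; trespass $2,400; drug trafficking $287,500.
Stacking rule: highest base plus $21,000 per additional charge. Highest is witness intimidation at $325,000; 3 additional charges → +$63,000. Combined base = $388,000.
Defendant is enrolled full-time in school (−5%): $388,000 × 0.95 = $368,600.
Offense involved a victim aged 65 or older (+40%): $368,600 × 1.4 = $516,040.
Offense occurred in a school zone (+35%): $516,040 × 1.35 = $696,654.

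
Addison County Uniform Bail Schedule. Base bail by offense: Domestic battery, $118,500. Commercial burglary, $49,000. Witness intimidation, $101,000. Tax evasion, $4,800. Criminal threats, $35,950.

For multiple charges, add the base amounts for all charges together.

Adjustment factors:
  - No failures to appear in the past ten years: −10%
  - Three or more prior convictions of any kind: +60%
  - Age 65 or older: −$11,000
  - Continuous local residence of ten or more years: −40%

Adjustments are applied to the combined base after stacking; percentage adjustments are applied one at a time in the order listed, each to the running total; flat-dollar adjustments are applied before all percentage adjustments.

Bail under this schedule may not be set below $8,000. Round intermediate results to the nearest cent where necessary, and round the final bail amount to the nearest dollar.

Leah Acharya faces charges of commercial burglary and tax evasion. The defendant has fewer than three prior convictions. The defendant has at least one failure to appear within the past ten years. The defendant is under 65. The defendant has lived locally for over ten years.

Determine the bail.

Base amounts from the schedule: commercial burglary $49,000; tax evasion $4,800.
Stacking rule: sum of all bases. $49,000 + $4,800 = $53,800.
Continuous local residence of ten or more years (−40%): $53,800 × 0.6 = $32,280.
$32,280 is at or above the $8,000 minimum.

$32,280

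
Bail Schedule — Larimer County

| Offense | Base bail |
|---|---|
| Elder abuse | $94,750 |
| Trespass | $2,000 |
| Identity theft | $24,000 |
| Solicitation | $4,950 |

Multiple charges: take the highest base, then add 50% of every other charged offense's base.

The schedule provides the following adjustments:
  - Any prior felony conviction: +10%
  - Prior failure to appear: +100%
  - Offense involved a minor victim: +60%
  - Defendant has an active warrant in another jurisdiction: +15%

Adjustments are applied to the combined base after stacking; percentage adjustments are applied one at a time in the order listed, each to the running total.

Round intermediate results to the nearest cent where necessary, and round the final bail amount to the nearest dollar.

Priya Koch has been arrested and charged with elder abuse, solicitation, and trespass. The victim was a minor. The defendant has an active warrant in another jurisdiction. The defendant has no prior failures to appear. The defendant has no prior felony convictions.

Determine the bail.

Base amounts from the schedule: elder abuse $94,750; solicitation $4,950; trespass $2,000.
Stacking rule: highest base plus 50% of each additional charge. Highest is elder abuse at $94,750. Additional: $4,950 × 50% = $2,475; $2,000 × 50% = $1,000. Combined base = $94,750 + $3,475 = $98,225.
Offense involved a minor victim (+60%): $98,225 × 1.6 = $157,160.
Defendant has an active warrant in another jurisdiction (+15%): $157,160 × 1.15 = $180,734.

$180,734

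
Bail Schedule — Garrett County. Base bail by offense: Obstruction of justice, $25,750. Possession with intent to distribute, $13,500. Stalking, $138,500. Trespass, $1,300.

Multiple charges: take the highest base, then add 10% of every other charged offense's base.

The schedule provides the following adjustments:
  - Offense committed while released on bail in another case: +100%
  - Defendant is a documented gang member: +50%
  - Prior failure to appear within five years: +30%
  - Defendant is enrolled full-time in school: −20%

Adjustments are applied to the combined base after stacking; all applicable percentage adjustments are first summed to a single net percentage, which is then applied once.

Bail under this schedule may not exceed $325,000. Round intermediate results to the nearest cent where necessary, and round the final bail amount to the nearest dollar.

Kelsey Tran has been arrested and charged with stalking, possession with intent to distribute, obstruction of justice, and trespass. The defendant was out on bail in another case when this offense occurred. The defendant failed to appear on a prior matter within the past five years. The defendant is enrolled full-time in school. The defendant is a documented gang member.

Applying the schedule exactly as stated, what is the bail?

$325,000

Base amounts from the schedule: stalking $138,500; possession with intent to distribute $13,500; obstruction of justice $25,750; trespass $1,300.
Stacking rule: highest base plus 10% of each additional charge. Highest is stalking at $138,500. Additional: $13,500 × 10% = $1,350; $25,750 × 10% = $2,575; $1,300 × 10% = $130. Combined base = $138,500 + $4,055 = $142,555.
Net percentage adjustment: +100% +50% +30% −20% = +160%. $142,555 × 2.6 = $370,643.
Result $370,643 exceeds the maximum of $325,000; bail is capped at $325,000.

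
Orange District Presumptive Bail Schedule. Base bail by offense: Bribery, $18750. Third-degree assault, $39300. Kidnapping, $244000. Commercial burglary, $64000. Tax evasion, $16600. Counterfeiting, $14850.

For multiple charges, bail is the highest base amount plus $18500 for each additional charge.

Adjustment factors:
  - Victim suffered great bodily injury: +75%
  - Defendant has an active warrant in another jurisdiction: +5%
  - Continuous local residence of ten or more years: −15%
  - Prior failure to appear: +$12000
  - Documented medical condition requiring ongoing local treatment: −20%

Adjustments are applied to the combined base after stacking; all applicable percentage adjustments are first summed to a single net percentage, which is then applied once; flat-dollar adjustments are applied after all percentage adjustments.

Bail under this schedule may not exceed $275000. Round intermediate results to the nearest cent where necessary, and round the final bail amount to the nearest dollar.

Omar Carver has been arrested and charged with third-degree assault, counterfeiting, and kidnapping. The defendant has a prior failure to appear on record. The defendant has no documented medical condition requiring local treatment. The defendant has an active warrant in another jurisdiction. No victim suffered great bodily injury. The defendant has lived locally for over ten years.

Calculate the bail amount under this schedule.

Base amounts from the schedule: third-degree assault $39300; counterfeiting $14850; kidnapping $244000.
Stacking rule: highest base plus $18500 per additional charge. Highest is kidnapping at $244000; 2 additional charges → +$37000. Combined base = $281000.
Net percentage adjustment: +5% −15% = −10%. $281000 × 0.9 = $252900.
Prior failure to appear (+$12000 flat): $252900 + $12000 = $264900.
$264900 is within the $275000 maximum.

$264900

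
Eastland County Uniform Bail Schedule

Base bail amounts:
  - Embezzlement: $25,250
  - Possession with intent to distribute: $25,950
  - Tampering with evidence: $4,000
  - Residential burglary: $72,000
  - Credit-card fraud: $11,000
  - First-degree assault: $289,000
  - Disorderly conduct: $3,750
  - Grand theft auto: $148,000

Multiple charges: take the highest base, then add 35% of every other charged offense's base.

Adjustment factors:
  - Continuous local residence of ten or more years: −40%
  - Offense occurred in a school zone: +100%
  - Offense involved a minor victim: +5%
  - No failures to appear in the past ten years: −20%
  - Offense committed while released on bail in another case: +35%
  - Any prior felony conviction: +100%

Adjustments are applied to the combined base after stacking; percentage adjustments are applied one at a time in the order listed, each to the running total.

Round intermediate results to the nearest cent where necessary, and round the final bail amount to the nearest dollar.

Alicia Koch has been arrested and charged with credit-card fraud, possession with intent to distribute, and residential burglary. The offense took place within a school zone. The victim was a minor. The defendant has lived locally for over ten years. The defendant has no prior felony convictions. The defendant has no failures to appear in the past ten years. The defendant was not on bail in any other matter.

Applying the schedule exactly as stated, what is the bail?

Base amounts from the schedule: credit-card fraud $11,000; possession with intent to distribute $25,950; residential burglary $72,000.
Stacking rule: highest base plus 35% of each additional charge. Highest is residential burglary at $72,000. Additional: $11,000 × 35% = $3,850; $25,950 × 35% = $9,082.50. Combined base = $72,000 + $12,932.50 = $84,932.50.
Continuous local residence of ten or more years (−40%): $84,932.50 × 0.6 = $50,959.50.
Offense occurred in a school zone (+100%): $50,959.50 × 2 = $101,919.
Offense involved a minor victim (+5%): $101,919 × 1.05 = $107,014.95.
No failures to appear in the past ten years (−20%): $107,014.95 × 0.8 = $85,611.96.
Rounded to the nearest dollar: $85,612.

$85,612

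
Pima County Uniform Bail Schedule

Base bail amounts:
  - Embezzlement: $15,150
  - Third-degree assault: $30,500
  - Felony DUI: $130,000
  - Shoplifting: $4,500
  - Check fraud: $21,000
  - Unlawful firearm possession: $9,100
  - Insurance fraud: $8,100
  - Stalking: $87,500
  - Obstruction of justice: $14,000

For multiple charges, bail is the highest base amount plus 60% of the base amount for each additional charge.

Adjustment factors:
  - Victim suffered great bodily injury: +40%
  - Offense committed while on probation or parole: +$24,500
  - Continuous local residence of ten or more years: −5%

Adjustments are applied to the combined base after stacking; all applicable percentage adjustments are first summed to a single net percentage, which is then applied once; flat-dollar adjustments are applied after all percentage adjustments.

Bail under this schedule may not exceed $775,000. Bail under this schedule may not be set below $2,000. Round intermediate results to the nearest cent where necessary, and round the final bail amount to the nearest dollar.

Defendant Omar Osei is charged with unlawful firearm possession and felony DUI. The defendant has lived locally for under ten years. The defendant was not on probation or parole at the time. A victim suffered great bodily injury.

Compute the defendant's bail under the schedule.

$189,644

Base amounts from the schedule: unlawful firearm possession $9,100; felony DUI $130,000.
Stacking rule: highest base plus 60% of each additional charge. Highest is felony DUI at $130,000. Additional: $9,100 × 60% = $5,460. Combined base = $130,000 + $5,460 = $135,460.
Victim suffered great bodily injury (+40%): $135,460 × 1.4 = $189,644.
$189,644 is within the $775,000 maximum.
$189,644 is at or above the $2,000 minimum.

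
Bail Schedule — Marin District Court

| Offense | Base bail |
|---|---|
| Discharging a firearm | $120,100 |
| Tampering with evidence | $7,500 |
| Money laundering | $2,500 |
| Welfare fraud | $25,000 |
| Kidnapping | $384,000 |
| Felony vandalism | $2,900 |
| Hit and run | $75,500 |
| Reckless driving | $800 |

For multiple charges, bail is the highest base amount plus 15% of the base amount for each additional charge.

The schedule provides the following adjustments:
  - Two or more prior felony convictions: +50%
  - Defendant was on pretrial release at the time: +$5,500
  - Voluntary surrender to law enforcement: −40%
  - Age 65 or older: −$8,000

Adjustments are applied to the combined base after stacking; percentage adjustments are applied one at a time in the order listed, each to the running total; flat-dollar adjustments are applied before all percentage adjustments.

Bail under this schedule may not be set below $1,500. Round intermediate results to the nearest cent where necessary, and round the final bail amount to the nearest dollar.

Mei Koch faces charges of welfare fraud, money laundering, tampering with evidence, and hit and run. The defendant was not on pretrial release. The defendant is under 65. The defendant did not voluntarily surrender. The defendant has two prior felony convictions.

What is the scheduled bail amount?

Base amounts from the schedule: welfare fraud $25,000; money laundering $2,500; tampering with evidence $7,500; hit and run $75,500.
Stacking rule: highest base plus 15% of each additional charge. Highest is hit and run at $75,500. Additional: $25,000 × 15% = $3,750; $2,500 × 15% = $375; $7,500 × 15% = $1,125. Combined base = $75,500 + $5,250 = $80,750.
Two or more prior felony convictions (+50%): $80,750 × 1.5 = $121,125.
$121,125 is at or above the $1,500 minimum.

$121,125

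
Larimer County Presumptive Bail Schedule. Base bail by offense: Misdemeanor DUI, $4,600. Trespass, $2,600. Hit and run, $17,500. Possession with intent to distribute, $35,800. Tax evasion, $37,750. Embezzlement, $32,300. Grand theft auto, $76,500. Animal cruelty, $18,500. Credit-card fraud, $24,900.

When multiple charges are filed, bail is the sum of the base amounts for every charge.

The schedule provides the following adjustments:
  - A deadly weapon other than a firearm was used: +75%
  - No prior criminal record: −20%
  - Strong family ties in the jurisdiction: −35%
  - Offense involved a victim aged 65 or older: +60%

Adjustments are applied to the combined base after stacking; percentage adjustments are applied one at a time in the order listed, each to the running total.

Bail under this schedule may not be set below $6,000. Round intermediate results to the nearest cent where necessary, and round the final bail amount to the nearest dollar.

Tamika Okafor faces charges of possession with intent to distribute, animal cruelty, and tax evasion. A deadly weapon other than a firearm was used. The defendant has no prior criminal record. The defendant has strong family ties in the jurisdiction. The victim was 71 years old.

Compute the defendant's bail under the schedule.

$134,025

Base amounts from the schedule: possession with intent to distribute $35,800; animal cruelty $18,500; tax evasion $37,750.
Stacking rule: sum of all bases. $35,800 + $18,500 + $37,750 = $92,050.
A deadly weapon other than a firearm was used (+75%): $92,050 × 1.75 = $161,087.50.
No prior criminal record (−20%): $161,087.50 × 0.8 = $128,870.
Strong family ties in the jurisdiction (−35%): $128,870 × 0.65 = $83,765.50.
Offense involved a victim aged 65 or older (+60%): $83,765.50 × 1.6 = $134,024.80.
$134,024.80 is at or above the $6,000 minimum.
Rounded to the nearest dollar: $134,025.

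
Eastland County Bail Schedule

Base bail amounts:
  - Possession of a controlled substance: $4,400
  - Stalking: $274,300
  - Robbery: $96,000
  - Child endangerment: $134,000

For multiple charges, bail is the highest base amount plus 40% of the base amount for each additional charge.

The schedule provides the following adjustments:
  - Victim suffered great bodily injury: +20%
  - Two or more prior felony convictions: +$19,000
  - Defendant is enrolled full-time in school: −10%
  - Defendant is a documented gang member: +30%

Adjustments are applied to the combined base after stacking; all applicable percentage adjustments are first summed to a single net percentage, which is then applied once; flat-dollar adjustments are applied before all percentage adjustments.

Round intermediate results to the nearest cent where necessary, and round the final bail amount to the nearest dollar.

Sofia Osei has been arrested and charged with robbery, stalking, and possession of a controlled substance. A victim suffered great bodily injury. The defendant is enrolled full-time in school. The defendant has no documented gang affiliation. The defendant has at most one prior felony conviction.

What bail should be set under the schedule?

$345,906

Base amounts from the schedule: robbery $96,000; stalking $274,300; possession of a controlled substance $4,400.
Stacking rule: highest base plus 40% of each additional charge. Highest is stalking at $274,300. Additional: $96,000 × 40% = $38,400; $4,400 × 40% = $1,760. Combined base = $274,300 + $40,160 = $314,460.
Net percentage adjustment: +20% −10% = +10%. $314,460 × 1.1 = $345,906.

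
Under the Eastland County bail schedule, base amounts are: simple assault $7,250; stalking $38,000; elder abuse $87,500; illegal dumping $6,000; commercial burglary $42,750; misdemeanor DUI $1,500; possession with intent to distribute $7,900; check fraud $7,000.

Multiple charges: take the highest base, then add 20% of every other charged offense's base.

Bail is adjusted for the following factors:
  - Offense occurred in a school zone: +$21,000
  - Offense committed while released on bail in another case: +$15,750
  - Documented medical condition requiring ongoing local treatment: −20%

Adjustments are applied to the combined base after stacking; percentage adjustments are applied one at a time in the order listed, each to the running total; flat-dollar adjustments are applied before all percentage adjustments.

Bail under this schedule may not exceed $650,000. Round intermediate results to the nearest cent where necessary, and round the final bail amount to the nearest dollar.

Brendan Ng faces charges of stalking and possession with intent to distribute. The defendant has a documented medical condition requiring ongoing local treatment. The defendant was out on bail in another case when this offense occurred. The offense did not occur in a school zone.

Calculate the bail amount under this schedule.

$44,264

Base amounts from the schedule: stalking $38,000; possession with intent to distribute $7,900.
Stacking rule: highest base plus 20% of each additional charge. Highest is stalking at $38,000. Additional: $7,900 × 20% = $1,580. Combined base = $38,000 + $1,580 = $39,580.
Offense committed while released on bail in another case (+$15,750 flat): $39,580 + $15,750 = $55,330.
Documented medical condition requiring ongoing local treatment (−20%): $55,330 × 0.8 = $44,264.
$44,264 is within the $650,000 maximum.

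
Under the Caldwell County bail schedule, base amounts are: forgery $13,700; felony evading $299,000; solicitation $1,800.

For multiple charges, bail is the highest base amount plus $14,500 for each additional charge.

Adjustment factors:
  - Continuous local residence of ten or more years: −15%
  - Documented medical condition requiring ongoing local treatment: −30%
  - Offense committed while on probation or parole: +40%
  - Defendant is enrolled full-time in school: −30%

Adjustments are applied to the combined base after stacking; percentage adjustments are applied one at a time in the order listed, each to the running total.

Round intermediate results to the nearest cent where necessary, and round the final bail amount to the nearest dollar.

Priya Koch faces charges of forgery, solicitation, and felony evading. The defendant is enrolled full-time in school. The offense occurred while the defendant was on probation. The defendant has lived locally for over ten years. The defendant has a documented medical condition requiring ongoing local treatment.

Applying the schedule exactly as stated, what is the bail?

Base amounts from the schedule: forgery $13,700; solicitation $1,800; felony evading $299,000.
Stacking rule: highest base plus $14,500 per additional charge. Highest is felony evading at $299,000; 2 additional charges → +$29,000. Combined base = $328,000.
Continuous local residence of ten or more years (−15%): $328,000 × 0.85 = $278,800.
Documented medical condition requiring ongoing local treatment (−30%): $278,800 × 0.7 = $195,160.
Offense committed while on probation or parole (+40%): $195,160 × 1.4 = $273,224.
Defendant is enrolled full-time in school (−30%): $273,224 × 0.7 = $191,256.80.
Rounded to the nearest dollar: $191,257.

$191,257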